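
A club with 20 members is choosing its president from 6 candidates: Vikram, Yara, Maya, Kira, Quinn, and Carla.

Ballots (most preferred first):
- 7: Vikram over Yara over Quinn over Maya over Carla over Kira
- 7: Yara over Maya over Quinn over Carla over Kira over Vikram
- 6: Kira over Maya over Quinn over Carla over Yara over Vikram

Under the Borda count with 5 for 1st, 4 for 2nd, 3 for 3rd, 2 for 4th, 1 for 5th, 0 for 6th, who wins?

Vikram: 7×5 + 7×0 + 6×0 = 35
Yara: 7×4 + 7×5 + 6×1 = 69
Maya: 7×2 + 7×4 + 6×4 = 66
Kira: 7×0 + 7×1 + 6×5 = 37
Quinn: 7×3 + 7×3 + 6×3 = 60
Carla: 7×1 + 7×2 + 6×2 = 33

Yara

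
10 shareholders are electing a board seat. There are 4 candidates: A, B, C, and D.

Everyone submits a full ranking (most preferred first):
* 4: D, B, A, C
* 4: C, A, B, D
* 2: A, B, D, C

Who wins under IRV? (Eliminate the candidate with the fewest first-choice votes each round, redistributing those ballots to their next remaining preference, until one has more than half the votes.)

D

Round 1: A 2, B 0, C 4, D 4. B eliminated.
Round 2: A 2, C 4, D 4. A eliminated.
Round 3: C 4, D 6. D has a majority (≥6).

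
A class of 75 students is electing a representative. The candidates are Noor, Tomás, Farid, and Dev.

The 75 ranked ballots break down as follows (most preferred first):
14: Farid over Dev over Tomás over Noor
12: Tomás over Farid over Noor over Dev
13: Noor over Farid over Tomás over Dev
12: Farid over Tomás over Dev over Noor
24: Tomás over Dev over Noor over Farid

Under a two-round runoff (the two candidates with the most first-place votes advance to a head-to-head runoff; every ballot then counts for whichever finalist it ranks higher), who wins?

Round 1 first-place votes: Noor 13, Tomás 36, Farid 26, Dev 0. Tomás and Farid advance.
Runoff: Tomás is ranked above Farid on 36 ballots, Farid above Tomás on 39.

Farid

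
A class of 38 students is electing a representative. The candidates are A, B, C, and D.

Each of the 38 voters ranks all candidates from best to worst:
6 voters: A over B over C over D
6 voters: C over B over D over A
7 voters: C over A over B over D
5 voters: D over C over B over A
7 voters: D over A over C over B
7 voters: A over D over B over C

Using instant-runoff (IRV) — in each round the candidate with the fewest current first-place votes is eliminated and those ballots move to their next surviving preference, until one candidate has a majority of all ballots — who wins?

A

Round 1: A 13, B 0, C 13, D 12. B eliminated.
Round 2: A 13, C 13, D 12. D eliminated.
Round 3: A 20, C 18. A has a majority (≥20).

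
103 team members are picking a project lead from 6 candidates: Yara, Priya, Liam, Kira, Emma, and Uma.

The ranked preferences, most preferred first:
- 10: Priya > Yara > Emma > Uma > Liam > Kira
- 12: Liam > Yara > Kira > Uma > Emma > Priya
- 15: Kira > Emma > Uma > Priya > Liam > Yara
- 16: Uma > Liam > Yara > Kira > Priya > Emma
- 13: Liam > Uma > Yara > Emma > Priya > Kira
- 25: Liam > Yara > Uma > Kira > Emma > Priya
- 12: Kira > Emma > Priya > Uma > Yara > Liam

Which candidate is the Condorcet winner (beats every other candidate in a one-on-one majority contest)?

Uma vs Yara: 56–47
Uma vs Priya: 81–22
Uma vs Liam: 53–50
Uma vs Kira: 64–39
Uma vs Emma: 66–37
Uma beats every other candidate.

Uma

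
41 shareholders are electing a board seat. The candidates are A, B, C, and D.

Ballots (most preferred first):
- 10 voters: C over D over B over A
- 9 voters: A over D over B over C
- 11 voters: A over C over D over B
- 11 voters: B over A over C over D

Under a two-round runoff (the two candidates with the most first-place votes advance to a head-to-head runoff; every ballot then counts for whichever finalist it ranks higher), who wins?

Round 1 first-place votes: A 20, B 11, C 10, D 0. A and B advance.
Runoff: A is ranked above B on 20 ballots, B above A on 21.

B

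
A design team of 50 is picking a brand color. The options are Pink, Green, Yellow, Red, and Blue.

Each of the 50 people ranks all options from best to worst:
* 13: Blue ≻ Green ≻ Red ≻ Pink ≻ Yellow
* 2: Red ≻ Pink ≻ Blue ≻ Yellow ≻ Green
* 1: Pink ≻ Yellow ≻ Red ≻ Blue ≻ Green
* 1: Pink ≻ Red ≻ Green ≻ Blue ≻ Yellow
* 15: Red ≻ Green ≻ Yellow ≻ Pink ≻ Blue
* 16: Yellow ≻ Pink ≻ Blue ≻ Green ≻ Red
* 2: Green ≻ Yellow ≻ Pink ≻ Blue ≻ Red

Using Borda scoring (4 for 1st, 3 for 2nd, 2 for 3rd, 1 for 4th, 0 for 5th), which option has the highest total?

Green

Pink: 13×1 + 2×3 + 1×4 + 1×4 + 15×1 + 16×3 + 2×2 = 94
Green: 13×3 + 2×0 + 1×0 + 1×2 + 15×3 + 16×1 + 2×4 = 110
Yellow: 13×0 + 2×1 + 1×3 + 1×0 + 15×2 + 16×4 + 2×3 = 105
Red: 13×2 + 2×4 + 1×2 + 1×3 + 15×4 + 16×0 + 2×0 = 99
Blue: 13×4 + 2×2 + 1×1 + 1×1 + 15×0 + 16×2 + 2×1 = 92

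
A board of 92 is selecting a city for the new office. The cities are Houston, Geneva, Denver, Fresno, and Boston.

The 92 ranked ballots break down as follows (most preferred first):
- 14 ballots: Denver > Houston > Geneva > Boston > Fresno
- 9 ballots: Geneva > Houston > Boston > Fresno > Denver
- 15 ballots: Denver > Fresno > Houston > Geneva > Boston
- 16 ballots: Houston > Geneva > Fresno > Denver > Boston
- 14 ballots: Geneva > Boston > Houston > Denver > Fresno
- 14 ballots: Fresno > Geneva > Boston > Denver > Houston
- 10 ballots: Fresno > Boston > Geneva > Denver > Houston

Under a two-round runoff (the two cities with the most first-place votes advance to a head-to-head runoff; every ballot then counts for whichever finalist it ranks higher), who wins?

Round 1 first-place votes: Houston 16, Geneva 23, Denver 29, Fresno 24, Boston 0. Denver and Fresno advance.
Runoff: Denver is ranked above Fresno on 43 ballots, Fresno above Denver on 49.

Fresno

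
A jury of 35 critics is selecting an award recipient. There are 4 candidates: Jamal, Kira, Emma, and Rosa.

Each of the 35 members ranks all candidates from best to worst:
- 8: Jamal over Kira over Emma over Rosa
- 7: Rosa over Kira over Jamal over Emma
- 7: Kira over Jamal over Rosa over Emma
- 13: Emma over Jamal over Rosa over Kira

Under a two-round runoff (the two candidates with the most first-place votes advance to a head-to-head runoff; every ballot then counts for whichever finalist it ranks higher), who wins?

Jamal

Round 1 first-place votes: Jamal 8, Kira 7, Emma 13, Rosa 7. Emma and Jamal advance.
Runoff: Emma is ranked above Jamal on 13 ballots, Jamal above Emma on 22.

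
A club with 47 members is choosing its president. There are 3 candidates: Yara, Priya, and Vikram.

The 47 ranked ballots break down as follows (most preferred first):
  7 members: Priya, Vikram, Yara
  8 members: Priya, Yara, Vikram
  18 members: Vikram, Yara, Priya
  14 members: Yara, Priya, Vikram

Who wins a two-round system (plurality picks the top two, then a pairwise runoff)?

Round 1 first-place votes: Yara 14, Priya 15, Vikram 18. Vikram and Priya advance.
Runoff: Vikram is ranked above Priya on 18 ballots, Priya above Vikram on 29.

Priya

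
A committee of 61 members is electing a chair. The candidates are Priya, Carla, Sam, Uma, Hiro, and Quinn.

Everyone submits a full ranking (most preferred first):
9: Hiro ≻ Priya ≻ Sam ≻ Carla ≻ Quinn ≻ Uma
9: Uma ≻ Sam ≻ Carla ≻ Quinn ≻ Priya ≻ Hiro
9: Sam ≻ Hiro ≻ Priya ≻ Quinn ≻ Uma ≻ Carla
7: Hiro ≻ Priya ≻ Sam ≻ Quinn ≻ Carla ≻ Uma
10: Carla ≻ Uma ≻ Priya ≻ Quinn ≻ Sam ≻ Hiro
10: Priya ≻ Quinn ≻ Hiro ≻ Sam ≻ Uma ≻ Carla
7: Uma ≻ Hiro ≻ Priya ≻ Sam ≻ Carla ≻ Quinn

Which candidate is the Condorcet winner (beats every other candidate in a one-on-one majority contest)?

Hiro vs Priya: 32–29
Hiro vs Carla: 42–19
Hiro vs Sam: 33–28
Hiro vs Uma: 35–26
Hiro vs Quinn: 32–29
Hiro beats every other candidate.

Hiro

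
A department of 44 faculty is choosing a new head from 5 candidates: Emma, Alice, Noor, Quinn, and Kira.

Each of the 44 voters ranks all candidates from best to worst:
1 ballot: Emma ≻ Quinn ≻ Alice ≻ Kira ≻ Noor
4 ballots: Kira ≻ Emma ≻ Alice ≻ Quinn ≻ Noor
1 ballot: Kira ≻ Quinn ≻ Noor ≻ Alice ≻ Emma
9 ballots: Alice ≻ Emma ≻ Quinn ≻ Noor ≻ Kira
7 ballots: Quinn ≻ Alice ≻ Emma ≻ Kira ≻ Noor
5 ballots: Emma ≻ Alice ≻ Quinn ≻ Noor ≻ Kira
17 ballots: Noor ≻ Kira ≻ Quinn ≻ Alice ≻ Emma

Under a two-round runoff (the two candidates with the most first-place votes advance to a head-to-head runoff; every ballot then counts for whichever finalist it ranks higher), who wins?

Alice

Round 1 first-place votes: Emma 6, Alice 9, Noor 17, Quinn 7, Kira 5. Noor and Alice advance.
Runoff: Noor is ranked above Alice on 18 ballots, Alice above Noor on 26.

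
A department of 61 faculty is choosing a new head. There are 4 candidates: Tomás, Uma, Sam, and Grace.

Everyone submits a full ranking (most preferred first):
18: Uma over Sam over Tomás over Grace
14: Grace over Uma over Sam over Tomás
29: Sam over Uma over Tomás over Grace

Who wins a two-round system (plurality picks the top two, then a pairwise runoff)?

Uma

Round 1 first-place votes: Tomás 0, Uma 18, Sam 29, Grace 14. Sam and Uma advance.
Runoff: Sam is ranked above Uma on 29 ballots, Uma above Sam on 32.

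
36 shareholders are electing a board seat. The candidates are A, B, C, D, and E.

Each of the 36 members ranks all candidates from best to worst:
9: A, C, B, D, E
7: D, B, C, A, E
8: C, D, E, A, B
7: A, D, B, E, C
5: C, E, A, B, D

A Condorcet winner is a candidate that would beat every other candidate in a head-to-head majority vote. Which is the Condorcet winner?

C vs A: 20–16
C vs B: 22–14
C vs D: 22–14
C vs E: 29–7
C beats every other candidate.

C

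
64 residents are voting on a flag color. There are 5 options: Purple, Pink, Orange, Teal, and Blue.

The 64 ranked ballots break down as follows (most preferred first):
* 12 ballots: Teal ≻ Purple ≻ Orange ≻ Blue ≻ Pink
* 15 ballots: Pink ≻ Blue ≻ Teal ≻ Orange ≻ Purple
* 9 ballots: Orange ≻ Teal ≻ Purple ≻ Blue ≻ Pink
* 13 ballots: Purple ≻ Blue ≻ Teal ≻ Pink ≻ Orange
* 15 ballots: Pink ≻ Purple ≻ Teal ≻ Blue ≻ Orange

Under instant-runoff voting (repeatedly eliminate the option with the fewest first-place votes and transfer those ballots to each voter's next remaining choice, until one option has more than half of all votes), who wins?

Teal

Round 1: Purple 13, Pink 30, Orange 9, Teal 12, Blue 0. Blue eliminated.
Round 2: Purple 13, Pink 30, Orange 9, Teal 12. Orange eliminated.
Round 3: Purple 13, Pink 30, Teal 21. Purple eliminated.
Round 4: Pink 30, Teal 34. Teal has a majority (≥33).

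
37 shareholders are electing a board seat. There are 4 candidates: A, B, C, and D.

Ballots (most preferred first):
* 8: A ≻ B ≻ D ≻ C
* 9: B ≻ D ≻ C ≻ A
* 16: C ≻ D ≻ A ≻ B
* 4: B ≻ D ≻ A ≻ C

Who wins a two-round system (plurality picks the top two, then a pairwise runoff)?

B

Round 1 first-place votes: A 8, B 13, C 16, D 0. C and B advance.
Runoff: C is ranked above B on 16 ballots, B above C on 21.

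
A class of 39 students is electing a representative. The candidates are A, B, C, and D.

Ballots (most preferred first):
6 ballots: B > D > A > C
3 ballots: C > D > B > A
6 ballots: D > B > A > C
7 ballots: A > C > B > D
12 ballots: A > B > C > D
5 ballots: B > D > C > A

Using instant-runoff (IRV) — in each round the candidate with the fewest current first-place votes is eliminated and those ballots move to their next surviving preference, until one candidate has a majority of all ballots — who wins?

Round 1: A 19, B 11, C 3, D 6. C eliminated.
Round 2: A 19, B 11, D 9. D eliminated.
Round 3: A 19, B 20. B has a majority (≥20).

B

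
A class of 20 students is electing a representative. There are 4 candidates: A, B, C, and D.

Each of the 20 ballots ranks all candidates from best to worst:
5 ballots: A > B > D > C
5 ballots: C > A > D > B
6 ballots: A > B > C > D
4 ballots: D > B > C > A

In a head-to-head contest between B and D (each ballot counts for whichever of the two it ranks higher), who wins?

B

B is ranked above D on 11 ballots; D above B on 9.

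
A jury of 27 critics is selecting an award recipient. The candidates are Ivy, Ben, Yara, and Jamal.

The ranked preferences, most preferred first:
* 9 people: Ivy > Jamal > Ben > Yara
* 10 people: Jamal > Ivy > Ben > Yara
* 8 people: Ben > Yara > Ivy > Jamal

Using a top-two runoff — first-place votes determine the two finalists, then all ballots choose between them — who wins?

Ivy

Round 1 first-place votes: Ivy 9, Ben 8, Yara 0, Jamal 10. Jamal and Ivy advance.
Runoff: Jamal is ranked above Ivy on 10 ballots, Ivy above Jamal on 17.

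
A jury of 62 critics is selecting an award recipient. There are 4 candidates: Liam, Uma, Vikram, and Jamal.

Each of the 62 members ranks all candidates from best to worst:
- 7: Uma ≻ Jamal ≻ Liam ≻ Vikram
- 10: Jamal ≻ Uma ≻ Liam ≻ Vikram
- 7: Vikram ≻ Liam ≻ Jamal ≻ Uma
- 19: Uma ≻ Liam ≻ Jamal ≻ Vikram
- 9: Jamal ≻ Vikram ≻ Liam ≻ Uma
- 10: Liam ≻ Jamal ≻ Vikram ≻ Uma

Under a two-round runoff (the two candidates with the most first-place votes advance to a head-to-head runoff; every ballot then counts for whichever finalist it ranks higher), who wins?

Jamal

Round 1 first-place votes: Liam 10, Uma 26, Vikram 7, Jamal 19. Uma and Jamal advance.
Runoff: Uma is ranked above Jamal on 26 ballots, Jamal above Uma on 36.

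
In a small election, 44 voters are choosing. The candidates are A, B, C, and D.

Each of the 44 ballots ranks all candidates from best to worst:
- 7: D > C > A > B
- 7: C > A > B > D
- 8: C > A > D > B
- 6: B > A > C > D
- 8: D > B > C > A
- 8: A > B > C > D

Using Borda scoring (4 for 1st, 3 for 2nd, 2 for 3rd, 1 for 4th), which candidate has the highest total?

C

A: 7×2 + 7×3 + 8×3 + 6×3 + 8×1 + 8×4 = 117
B: 7×1 + 7×2 + 8×1 + 6×4 + 8×3 + 8×3 = 101
C: 7×3 + 7×4 + 8×4 + 6×2 + 8×2 + 8×2 = 125
D: 7×4 + 7×1 + 8×2 + 6×1 + 8×4 + 8×1 = 97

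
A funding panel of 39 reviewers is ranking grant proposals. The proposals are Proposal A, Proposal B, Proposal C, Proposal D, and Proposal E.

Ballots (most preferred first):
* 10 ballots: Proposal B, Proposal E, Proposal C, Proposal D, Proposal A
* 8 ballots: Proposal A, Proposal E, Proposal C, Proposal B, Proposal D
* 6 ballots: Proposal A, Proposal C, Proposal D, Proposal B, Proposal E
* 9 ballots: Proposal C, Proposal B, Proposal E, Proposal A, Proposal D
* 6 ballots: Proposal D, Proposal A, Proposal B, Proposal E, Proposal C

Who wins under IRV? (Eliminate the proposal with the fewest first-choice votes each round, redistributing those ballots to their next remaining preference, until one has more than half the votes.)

Round 1: Proposal A 14, Proposal B 10, Proposal C 9, Proposal D 6, Proposal E 0. Proposal E eliminated.
Round 2: Proposal A 14, Proposal B 10, Proposal C 9, Proposal D 6. Proposal D eliminated.
Round 3: Proposal A 20, Proposal B 10, Proposal C 9. Proposal A has a majority (≥20).

Proposal A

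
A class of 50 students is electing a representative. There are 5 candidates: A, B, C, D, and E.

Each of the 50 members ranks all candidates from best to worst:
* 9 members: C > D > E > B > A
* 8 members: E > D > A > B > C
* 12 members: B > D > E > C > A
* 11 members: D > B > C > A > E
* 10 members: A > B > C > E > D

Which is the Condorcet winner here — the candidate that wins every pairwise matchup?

D

D vs A: 40–10
D vs B: 28–22
D vs C: 31–19
D vs E: 32–18
D beats every other candidate.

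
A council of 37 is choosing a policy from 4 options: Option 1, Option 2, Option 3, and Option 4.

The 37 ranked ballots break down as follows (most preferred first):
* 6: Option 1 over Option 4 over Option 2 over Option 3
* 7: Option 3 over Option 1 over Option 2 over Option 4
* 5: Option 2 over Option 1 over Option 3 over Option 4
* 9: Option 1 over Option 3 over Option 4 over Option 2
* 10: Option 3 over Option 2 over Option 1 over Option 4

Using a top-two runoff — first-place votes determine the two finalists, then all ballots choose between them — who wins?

Round 1 first-place votes: Option 1 15, Option 2 5, Option 3 17, Option 4 0. Option 3 and Option 1 advance.
Runoff: Option 3 is ranked above Option 1 on 17 ballots, Option 1 above Option 3 on 20.

Option 1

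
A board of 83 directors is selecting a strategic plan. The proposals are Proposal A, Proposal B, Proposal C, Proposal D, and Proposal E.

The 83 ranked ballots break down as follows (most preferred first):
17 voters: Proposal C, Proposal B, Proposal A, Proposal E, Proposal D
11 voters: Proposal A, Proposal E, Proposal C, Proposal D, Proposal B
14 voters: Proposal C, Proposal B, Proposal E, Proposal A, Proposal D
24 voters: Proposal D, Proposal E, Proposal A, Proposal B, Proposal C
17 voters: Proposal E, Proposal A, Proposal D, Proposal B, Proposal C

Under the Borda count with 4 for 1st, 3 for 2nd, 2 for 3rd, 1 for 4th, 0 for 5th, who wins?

Proposal E

Proposal A: 17×2 + 11×4 + 14×1 + 24×2 + 17×3 = 191
Proposal B: 17×3 + 11×0 + 14×3 + 24×1 + 17×1 = 134
Proposal C: 17×4 + 11×2 + 14×4 + 24×0 + 17×0 = 146
Proposal D: 17×0 + 11×1 + 14×0 + 24×4 + 17×2 = 141
Proposal E: 17×1 + 11×3 + 14×2 + 24×3 + 17×4 = 218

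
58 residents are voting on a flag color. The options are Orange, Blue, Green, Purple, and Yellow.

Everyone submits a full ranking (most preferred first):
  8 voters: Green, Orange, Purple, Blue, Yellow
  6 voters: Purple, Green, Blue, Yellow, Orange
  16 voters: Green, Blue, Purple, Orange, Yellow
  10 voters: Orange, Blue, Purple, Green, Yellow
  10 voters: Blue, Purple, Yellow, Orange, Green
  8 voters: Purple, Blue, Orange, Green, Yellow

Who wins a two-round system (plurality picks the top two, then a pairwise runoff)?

Purple

Round 1 first-place votes: Orange 10, Blue 10, Green 24, Purple 14, Yellow 0. Green and Purple advance.
Runoff: Green is ranked above Purple on 24 ballots, Purple above Green on 34.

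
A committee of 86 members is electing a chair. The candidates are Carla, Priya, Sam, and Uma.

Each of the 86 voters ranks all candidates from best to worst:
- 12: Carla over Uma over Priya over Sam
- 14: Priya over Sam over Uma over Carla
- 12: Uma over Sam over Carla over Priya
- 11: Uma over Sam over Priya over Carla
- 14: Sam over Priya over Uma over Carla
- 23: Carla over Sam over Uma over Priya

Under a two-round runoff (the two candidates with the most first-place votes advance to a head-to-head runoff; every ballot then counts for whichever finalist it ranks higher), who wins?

Round 1 first-place votes: Carla 35, Priya 14, Sam 14, Uma 23. Carla and Uma advance.
Runoff: Carla is ranked above Uma on 35 ballots, Uma above Carla on 51.

Uma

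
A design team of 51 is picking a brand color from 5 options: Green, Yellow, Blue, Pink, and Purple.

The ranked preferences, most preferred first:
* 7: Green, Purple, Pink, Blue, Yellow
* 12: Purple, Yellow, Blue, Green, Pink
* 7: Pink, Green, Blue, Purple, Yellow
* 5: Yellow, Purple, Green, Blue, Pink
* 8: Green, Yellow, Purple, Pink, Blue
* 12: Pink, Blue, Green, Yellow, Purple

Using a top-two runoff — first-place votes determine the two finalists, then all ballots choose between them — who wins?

Round 1 first-place votes: Green 15, Yellow 5, Blue 0, Pink 19, Purple 12. Pink and Green advance.
Runoff: Pink is ranked above Green on 19 ballots, Green above Pink on 32.

Green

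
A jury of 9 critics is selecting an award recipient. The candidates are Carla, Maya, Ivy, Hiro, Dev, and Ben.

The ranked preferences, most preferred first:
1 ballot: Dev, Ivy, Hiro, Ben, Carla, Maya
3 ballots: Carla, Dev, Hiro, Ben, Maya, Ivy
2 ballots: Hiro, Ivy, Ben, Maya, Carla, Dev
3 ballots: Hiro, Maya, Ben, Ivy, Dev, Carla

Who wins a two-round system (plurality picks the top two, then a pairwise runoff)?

Round 1 first-place votes: Carla 3, Maya 0, Ivy 0, Hiro 5, Dev 1, Ben 0. Hiro and Carla advance.
Runoff: Hiro is ranked above Carla on 6 ballots, Carla above Hiro on 3.

Hiro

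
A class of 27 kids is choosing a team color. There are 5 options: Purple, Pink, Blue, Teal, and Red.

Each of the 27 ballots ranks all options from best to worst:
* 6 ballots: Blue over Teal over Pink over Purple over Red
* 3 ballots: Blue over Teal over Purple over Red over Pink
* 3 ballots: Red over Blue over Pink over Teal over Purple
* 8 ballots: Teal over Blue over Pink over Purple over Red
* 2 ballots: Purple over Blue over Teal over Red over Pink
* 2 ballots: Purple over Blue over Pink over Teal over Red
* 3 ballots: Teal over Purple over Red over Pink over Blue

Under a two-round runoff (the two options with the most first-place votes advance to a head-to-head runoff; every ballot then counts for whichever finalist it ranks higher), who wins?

Blue

Round 1 first-place votes: Purple 4, Pink 0, Blue 9, Teal 11, Red 3. Teal and Blue advance.
Runoff: Teal is ranked above Blue on 11 ballots, Blue above Teal on 16.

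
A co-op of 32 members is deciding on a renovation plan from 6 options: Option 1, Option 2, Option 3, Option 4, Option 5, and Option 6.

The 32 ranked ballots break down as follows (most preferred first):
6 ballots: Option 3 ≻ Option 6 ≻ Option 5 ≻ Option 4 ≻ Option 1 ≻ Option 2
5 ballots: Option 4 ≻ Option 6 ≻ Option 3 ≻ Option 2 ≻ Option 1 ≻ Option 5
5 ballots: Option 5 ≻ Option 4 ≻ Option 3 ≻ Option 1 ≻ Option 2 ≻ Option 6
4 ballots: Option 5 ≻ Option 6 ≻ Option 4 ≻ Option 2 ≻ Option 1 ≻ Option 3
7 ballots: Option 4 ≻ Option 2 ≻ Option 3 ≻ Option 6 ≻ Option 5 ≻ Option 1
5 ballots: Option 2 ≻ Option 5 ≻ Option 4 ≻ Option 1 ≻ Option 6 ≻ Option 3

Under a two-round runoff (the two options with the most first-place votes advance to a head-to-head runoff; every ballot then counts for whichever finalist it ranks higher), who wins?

Option 5

Round 1 first-place votes: Option 1 0, Option 2 5, Option 3 6, Option 4 12, Option 5 9, Option 6 0. Option 4 and Option 5 advance.
Runoff: Option 4 is ranked above Option 5 on 12 ballots, Option 5 above Option 4 on 20.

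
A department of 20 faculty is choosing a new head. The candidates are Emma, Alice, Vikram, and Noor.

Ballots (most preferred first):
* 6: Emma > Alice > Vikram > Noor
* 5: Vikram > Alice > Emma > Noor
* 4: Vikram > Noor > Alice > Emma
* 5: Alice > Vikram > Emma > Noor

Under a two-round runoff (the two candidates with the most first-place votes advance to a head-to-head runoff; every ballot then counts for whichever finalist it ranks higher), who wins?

Round 1 first-place votes: Emma 6, Alice 5, Vikram 9, Noor 0. Vikram and Emma advance.
Runoff: Vikram is ranked above Emma on 14 ballots, Emma above Vikram on 6.

Vikram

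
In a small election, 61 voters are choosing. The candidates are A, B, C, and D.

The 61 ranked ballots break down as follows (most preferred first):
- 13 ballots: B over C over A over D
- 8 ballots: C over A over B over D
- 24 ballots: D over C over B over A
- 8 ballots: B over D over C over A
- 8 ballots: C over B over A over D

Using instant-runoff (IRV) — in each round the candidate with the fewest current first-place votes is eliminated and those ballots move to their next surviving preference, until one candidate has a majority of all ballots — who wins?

Round 1: A 0, B 21, C 16, D 24. A eliminated.
Round 2: B 21, C 16, D 24. C eliminated.
Round 3: B 37, D 24. B has a majority (≥31).

B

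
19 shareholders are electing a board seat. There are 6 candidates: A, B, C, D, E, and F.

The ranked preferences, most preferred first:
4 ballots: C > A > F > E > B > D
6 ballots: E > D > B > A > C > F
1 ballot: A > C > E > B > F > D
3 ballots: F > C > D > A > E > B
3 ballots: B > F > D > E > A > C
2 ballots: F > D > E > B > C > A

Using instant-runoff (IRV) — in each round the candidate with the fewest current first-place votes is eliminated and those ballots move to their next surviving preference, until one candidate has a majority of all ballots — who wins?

F

Round 1: A 1, B 3, C 4, D 0, E 6, F 5. D eliminated.
Round 2: A 1, B 3, C 4, E 6, F 5. A eliminated.
Round 3: B 3, C 5, E 6, F 5. B eliminated.
Round 4: C 5, E 6, F 8. C eliminated.
Round 5: E 7, F 12. F has a majority (≥10).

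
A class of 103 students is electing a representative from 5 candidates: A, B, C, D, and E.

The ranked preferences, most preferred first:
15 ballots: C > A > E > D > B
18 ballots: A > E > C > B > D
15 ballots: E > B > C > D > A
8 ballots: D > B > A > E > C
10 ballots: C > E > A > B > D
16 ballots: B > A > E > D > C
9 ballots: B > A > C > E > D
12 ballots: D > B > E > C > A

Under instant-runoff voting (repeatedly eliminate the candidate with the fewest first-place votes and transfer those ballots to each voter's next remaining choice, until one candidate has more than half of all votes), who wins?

B

Round 1: A 18, B 25, C 25, D 20, E 15. E eliminated.
Round 2: A 18, B 40, C 25, D 20. A eliminated.
Round 3: B 40, C 43, D 20. D eliminated.
Round 4: B 60, C 43. B has a majority (≥52).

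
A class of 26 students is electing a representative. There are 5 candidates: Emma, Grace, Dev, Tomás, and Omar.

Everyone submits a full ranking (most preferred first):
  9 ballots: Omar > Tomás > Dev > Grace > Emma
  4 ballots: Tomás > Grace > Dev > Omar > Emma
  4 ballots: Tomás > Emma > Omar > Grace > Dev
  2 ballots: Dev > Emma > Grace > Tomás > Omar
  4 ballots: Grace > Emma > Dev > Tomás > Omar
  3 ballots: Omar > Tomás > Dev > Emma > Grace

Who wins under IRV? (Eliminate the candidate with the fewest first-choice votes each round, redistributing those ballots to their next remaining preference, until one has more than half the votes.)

Tomás

Round 1: Emma 0, Grace 4, Dev 2, Tomás 8, Omar 12. Emma eliminated.
Round 2: Grace 4, Dev 2, Tomás 8, Omar 12. Dev eliminated.
Round 3: Grace 6, Tomás 8, Omar 12. Grace eliminated.
Round 4: Tomás 14, Omar 12. Tomás has a majority (≥14).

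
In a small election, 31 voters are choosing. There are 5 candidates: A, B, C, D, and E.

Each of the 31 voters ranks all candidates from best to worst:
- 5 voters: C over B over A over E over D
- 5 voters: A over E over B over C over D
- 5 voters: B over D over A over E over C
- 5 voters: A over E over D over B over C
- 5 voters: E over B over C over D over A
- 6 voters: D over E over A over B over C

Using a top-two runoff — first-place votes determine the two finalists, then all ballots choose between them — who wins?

Round 1 first-place votes: A 10, B 5, C 5, D 6, E 5. A and D advance.
Runoff: A is ranked above D on 15 ballots, D above A on 16.

D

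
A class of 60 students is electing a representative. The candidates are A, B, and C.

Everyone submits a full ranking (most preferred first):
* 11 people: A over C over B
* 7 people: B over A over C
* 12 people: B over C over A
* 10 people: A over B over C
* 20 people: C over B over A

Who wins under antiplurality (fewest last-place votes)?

Last-place votes: A 32, B 11, C 17.

B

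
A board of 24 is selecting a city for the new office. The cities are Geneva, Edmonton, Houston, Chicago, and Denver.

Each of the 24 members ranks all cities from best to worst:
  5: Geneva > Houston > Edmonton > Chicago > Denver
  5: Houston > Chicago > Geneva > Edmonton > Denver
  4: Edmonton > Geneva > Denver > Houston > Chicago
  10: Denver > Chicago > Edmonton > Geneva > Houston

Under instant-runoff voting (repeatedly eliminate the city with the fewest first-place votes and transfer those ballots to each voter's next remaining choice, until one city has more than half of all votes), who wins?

Geneva

Round 1: Geneva 5, Edmonton 4, Houston 5, Chicago 0, Denver 10. Chicago eliminated.
Round 2: Geneva 5, Edmonton 4, Houston 5, Denver 10. Edmonton eliminated.
Round 3: Geneva 9, Houston 5, Denver 10. Houston eliminated.
Round 4: Geneva 14, Denver 10. Geneva has a majority (≥13).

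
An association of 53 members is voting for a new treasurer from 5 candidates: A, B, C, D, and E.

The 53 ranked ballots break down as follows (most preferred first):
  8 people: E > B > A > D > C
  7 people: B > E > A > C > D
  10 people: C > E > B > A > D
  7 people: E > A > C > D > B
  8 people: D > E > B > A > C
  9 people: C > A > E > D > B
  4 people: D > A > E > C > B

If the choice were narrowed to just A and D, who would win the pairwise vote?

A

A is ranked above D on 41 ballots; D above A on 12.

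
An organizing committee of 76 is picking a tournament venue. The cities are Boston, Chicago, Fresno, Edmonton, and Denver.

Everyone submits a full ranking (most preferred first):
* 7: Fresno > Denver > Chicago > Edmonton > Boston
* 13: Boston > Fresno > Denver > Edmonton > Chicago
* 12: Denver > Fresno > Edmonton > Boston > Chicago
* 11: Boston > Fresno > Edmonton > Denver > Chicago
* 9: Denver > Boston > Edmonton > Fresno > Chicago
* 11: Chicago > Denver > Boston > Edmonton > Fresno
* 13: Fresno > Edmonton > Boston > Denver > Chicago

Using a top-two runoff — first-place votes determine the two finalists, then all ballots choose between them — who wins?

Denver

Round 1 first-place votes: Boston 24, Chicago 11, Fresno 20, Edmonton 0, Denver 21. Boston and Denver advance.
Runoff: Boston is ranked above Denver on 37 ballots, Denver above Boston on 39.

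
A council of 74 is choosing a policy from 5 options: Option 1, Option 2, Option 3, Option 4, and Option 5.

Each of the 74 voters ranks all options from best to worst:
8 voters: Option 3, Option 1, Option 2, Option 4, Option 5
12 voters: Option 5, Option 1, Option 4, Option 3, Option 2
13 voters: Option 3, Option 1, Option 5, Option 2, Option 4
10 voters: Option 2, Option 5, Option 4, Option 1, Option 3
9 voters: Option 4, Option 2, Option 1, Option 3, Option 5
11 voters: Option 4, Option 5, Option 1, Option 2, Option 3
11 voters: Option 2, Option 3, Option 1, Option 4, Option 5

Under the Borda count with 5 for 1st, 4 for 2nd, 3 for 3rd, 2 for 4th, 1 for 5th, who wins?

Option 1

Option 1: 8×4 + 12×4 + 13×4 + 10×2 + 9×3 + 11×3 + 11×3 = 245
Option 2: 8×3 + 12×1 + 13×2 + 10×5 + 9×4 + 11×2 + 11×5 = 225
Option 3: 8×5 + 12×2 + 13×5 + 10×1 + 9×2 + 11×1 + 11×4 = 212
Option 4: 8×2 + 12×3 + 13×1 + 10×3 + 9×5 + 11×5 + 11×2 = 217
Option 5: 8×1 + 12×5 + 13×3 + 10×4 + 9×1 + 11×4 + 11×1 = 211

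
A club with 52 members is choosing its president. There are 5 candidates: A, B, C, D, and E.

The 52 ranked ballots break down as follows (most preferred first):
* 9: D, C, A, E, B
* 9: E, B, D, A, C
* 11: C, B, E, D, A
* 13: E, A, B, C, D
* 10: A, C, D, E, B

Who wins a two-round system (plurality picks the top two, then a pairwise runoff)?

C

Round 1 first-place votes: A 10, B 0, C 11, D 9, E 22. E and C advance.
Runoff: E is ranked above C on 22 ballots, C above E on 30.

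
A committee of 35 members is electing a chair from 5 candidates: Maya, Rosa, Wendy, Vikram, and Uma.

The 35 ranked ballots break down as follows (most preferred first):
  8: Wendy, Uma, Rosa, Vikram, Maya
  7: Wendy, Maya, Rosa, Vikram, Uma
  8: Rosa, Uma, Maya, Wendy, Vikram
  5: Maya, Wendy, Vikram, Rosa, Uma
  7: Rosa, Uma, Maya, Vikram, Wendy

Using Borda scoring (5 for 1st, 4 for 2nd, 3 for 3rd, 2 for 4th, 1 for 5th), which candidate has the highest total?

Maya: 8×1 + 7×4 + 8×3 + 5×5 + 7×3 = 106
Rosa: 8×3 + 7×3 + 8×5 + 5×2 + 7×5 = 130
Wendy: 8×5 + 7×5 + 8×2 + 5×4 + 7×1 = 118
Vikram: 8×2 + 7×2 + 8×1 + 5×3 + 7×2 = 67
Uma: 8×4 + 7×1 + 8×4 + 5×1 + 7×4 = 104

Rosa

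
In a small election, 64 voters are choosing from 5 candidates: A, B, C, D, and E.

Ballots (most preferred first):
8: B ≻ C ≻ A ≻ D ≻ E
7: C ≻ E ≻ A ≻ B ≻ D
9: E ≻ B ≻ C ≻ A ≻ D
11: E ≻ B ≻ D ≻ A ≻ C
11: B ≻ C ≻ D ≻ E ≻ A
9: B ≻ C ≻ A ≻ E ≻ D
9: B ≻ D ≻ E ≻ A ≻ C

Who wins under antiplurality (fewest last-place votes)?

B

Last-place votes: A 11, B 0, C 20, D 25, E 8.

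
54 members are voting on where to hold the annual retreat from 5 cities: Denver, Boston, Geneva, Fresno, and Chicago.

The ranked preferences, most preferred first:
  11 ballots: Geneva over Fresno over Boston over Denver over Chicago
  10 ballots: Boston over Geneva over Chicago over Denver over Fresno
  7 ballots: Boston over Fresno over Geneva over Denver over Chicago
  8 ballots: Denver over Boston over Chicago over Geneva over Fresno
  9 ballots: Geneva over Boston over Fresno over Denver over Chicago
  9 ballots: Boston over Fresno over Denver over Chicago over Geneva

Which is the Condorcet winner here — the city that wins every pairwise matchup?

Boston vs Denver: 46–8
Boston vs Geneva: 34–20
Boston vs Fresno: 43–11
Boston vs Chicago: 54–0
Boston beats every other city.

Boston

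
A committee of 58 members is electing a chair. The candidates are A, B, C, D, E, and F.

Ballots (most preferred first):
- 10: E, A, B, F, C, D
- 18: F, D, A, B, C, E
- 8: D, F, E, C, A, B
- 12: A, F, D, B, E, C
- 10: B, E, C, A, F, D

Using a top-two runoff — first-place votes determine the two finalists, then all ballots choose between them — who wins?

A

Round 1 first-place votes: A 12, B 10, C 0, D 8, E 10, F 18. F and A advance.
Runoff: F is ranked above A on 26 ballots, A above F on 32.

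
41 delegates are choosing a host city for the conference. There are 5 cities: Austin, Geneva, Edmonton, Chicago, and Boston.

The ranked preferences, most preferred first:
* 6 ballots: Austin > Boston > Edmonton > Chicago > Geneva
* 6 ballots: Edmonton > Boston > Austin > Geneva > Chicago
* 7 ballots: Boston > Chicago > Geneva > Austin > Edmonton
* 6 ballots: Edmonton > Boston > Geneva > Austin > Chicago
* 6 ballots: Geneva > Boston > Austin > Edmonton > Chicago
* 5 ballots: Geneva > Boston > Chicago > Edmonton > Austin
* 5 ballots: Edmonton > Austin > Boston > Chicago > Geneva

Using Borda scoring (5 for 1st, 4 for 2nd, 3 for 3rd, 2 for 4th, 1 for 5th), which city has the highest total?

Boston

Austin: 6×5 + 6×3 + 7×2 + 6×2 + 6×3 + 5×1 + 5×4 = 117
Geneva: 6×1 + 6×2 + 7×3 + 6×3 + 6×5 + 5×5 + 5×1 = 117
Edmonton: 6×3 + 6×5 + 7×1 + 6×5 + 6×2 + 5×2 + 5×5 = 132
Chicago: 6×2 + 6×1 + 7×4 + 6×1 + 6×1 + 5×3 + 5×2 = 83
Boston: 6×4 + 6×4 + 7×5 + 6×4 + 6×4 + 5×4 + 5×3 = 166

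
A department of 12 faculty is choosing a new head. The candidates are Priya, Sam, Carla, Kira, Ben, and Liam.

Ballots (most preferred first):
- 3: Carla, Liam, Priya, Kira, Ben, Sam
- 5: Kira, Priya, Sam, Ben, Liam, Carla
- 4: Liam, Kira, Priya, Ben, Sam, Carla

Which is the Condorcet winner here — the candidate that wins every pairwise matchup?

Liam

Liam vs Priya: 7–5
Liam vs Sam: 7–5
Liam vs Carla: 9–3
Liam vs Kira: 7–5
Liam vs Ben: 7–5
Liam beats every other candidate.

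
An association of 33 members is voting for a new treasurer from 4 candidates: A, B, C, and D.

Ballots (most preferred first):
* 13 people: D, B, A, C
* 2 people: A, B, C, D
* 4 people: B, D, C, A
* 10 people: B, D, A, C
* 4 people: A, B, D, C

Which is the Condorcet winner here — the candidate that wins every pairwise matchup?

B

B vs A: 27–6
B vs C: 33–0
B vs D: 20–13
B beats every other candidate.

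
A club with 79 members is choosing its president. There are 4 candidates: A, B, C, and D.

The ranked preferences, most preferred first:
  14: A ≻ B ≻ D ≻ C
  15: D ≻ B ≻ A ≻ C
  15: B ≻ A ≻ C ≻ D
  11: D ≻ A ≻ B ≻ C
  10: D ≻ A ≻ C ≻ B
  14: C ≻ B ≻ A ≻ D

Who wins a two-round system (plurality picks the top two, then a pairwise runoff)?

B

Round 1 first-place votes: A 14, B 15, C 14, D 36. D and B advance.
Runoff: D is ranked above B on 36 ballots, B above D on 43.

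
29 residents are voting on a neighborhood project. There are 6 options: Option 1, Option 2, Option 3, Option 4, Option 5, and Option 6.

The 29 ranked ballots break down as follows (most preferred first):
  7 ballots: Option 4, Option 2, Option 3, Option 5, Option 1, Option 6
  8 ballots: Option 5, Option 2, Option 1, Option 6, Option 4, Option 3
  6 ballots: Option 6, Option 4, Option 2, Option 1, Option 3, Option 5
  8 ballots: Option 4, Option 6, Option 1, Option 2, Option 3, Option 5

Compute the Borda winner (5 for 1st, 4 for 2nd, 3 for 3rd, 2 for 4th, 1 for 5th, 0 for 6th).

Option 1: 7×1 + 8×3 + 6×2 + 8×3 = 67
Option 2: 7×4 + 8×4 + 6×3 + 8×2 = 94
Option 3: 7×3 + 8×0 + 6×1 + 8×1 = 35
Option 4: 7×5 + 8×1 + 6×4 + 8×5 = 107
Option 5: 7×2 + 8×5 + 6×0 + 8×0 = 54
Option 6: 7×0 + 8×2 + 6×5 + 8×4 = 78

Option 4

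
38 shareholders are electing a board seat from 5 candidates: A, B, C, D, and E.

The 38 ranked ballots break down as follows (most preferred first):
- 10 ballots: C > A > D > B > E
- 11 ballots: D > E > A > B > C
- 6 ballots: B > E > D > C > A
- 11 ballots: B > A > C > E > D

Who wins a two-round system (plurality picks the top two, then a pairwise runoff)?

Round 1 first-place votes: A 0, B 17, C 10, D 11, E 0. B and D advance.
Runoff: B is ranked above D on 17 ballots, D above B on 21.

D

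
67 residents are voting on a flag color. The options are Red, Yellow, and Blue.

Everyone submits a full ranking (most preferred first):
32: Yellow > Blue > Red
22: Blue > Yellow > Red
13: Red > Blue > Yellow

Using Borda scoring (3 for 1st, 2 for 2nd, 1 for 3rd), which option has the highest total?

Blue

Red: 32×1 + 22×1 + 13×3 = 93
Yellow: 32×3 + 22×2 + 13×1 = 153
Blue: 32×2 + 22×3 + 13×2 = 156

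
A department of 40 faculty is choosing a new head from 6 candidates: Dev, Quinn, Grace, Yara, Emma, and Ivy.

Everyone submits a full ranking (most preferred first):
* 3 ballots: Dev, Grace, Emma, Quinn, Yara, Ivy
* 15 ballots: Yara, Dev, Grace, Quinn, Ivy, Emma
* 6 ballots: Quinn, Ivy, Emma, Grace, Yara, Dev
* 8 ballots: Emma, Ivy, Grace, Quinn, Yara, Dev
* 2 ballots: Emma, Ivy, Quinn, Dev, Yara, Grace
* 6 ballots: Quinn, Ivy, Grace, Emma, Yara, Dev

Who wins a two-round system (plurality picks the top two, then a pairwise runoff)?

Round 1 first-place votes: Dev 3, Quinn 12, Grace 0, Yara 15, Emma 10, Ivy 0. Yara and Quinn advance.
Runoff: Yara is ranked above Quinn on 15 ballots, Quinn above Yara on 25.

Quinn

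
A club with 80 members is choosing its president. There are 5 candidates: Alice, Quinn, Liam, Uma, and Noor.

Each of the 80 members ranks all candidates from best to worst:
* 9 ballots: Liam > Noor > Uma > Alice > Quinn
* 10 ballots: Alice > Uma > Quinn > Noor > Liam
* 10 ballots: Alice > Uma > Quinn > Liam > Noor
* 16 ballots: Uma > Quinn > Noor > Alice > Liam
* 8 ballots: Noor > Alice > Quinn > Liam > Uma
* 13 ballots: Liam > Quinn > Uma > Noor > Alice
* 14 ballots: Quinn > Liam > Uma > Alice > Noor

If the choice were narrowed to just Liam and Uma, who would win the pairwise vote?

Liam is ranked above Uma on 44 ballots; Uma above Liam on 36.

Liam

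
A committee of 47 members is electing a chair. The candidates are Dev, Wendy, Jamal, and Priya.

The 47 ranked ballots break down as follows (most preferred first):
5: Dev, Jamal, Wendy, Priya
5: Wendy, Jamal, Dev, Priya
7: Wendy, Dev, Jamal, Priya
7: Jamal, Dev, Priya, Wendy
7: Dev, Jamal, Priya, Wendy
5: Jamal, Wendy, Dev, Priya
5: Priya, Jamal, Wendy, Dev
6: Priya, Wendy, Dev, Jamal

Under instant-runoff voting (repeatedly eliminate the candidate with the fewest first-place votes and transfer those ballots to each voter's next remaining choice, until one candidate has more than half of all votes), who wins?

Jamal

Round 1: Dev 12, Wendy 12, Jamal 12, Priya 11. Priya eliminated.
Round 2: Dev 12, Wendy 18, Jamal 17. Dev eliminated.
Round 3: Wendy 18, Jamal 29. Jamal has a majority (≥24).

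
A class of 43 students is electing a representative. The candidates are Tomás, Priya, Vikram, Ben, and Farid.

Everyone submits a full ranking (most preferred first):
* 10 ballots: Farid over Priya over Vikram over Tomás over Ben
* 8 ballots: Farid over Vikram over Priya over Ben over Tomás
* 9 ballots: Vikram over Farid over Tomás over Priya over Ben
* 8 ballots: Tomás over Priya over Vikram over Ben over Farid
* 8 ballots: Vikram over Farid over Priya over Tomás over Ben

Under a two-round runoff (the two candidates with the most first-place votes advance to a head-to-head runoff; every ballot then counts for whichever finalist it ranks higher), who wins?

Vikram

Round 1 first-place votes: Tomás 8, Priya 0, Vikram 17, Ben 0, Farid 18. Farid and Vikram advance.
Runoff: Farid is ranked above Vikram on 18 ballots, Vikram above Farid on 25.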